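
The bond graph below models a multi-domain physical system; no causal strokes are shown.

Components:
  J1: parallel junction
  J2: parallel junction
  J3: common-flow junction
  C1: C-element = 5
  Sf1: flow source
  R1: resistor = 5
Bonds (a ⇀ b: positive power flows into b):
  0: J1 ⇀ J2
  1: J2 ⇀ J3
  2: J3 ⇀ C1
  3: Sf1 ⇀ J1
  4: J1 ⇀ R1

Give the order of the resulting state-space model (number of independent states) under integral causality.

b3 stroke→Sf1  (Sf1 fixes flow; stroke at Sf1)
b2 stroke→J3  (C1 integral (e out))
b1 stroke→J2  (J3: last free bond brings flow in)
b0 stroke→J1  (J2 effort already set via bond 1)
b4 stroke→R1  (J1: bond 0 brought effort, rest push out)

1  (C1 all integral)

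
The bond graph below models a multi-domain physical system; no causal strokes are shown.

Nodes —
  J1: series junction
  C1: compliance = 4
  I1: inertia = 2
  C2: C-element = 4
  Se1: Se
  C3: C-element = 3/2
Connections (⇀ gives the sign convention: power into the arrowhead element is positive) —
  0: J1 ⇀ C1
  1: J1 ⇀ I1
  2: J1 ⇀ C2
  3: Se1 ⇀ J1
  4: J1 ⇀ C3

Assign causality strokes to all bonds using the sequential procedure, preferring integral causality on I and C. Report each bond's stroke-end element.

bond 3 |J1  (Se1 fixes effort; stroke away)
bond 0 |J1  (prefer integral on C1)
bond 1 |I1  (prefer integral on I1)
bond 2 |J1  (J1 flow already set via bond 1)
bond 4 |J1  (J1: bond 1 brought flow, rest push out)

b0 |J1
b1 |I1
b2 |J1
b3 |J1
b4 |J1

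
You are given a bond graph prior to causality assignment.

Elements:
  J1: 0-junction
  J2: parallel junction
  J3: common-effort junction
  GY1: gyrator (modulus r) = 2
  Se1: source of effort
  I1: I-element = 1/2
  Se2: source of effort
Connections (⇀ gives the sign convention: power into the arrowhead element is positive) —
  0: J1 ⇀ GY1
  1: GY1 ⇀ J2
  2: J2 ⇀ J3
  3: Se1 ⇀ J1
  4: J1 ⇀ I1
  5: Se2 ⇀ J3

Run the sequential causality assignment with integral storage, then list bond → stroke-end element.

bond 0 |GY1
bond 1 |GY1
bond 2 |J2
bond 3 |J1
bond 4 |I1
bond 5 |J3

#3 stroke at J1  (source Se1 imposes e)
#5 stroke at J3  (source Se2 imposes e)
#0 stroke at GY1  (J1 effort already set via bond 3)
#4 stroke at I1  (J1 effort already set via bond 3)
#2 stroke at J2  (0-jn J3 has e-setter on 5)
#1 stroke at GY1  (through GY1, causality inverts; strokes same side of GY1)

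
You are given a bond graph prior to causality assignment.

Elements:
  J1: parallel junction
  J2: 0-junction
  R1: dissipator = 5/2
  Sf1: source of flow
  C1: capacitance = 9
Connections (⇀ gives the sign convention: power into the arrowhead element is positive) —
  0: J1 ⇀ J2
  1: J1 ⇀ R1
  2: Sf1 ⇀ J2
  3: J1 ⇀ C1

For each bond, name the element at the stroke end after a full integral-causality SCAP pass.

#2 stroke at Sf1  (Sf1: flow source, stroke at near end)
#0 stroke at J2  (only one effort-in slot at J2)
#3 stroke at J1  (prefer integral on C1)
#1 stroke at R1  (J1: bond 3 brought effort, rest push out)

bond 0 stroke at J2
bond 1 stroke at R1
bond 2 stroke at Sf1
bond 3 stroke at J1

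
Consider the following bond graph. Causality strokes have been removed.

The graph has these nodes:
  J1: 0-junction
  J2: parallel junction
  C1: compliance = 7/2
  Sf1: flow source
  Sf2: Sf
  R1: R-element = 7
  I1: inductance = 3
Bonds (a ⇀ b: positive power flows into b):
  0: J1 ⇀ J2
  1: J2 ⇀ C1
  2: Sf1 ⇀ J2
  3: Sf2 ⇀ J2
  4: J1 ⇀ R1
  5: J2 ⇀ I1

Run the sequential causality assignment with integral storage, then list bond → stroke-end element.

#0 →J1
#1 →J2
#2 →Sf1
#3 →Sf2
#4 →R1
#5 →I1

bond 2 stroke at Sf1  (Sf1 fixes flow; stroke at Sf1)
bond 3 stroke at Sf2  (source Sf2 imposes f)
bond 1 stroke at J2  (C1: C, integral causality)
bond 0 stroke at J1  (J2 effort already set via bond 1)
bond 5 stroke at I1  (0-jn J2 has e-setter on 1)
bond 4 stroke at R1  (common-e at J1 fixed by 0)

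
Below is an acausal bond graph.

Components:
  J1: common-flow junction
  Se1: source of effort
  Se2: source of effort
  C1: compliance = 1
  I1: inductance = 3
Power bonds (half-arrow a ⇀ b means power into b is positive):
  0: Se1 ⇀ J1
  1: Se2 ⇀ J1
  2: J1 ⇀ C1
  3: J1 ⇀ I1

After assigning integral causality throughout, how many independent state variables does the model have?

#0 |J1  (Se1 (Se) sets effort on bond)
#1 |J1  (Se2: effort source, stroke at far end)
#2 |J1  (C1 integral (e out))
#3 |I1  (only one flow-in slot at J1)

2  (C1, I1 all integral)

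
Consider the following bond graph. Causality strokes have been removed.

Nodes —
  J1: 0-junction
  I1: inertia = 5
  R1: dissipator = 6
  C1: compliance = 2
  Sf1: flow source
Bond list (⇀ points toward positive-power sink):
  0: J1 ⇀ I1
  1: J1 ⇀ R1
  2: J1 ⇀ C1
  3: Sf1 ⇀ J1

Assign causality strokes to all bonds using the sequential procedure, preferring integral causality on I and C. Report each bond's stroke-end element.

b0 →I1
b1 →R1
b2 →J1
b3 →Sf1

β3 stroke→Sf1  (Sf1: flow source, stroke at near end)
β0 stroke→I1  (I1: I, integral causality)
β2 stroke→J1  (C1 outputs effort q/C1)
β1 stroke→R1  (common-e at J1 fixed by 2)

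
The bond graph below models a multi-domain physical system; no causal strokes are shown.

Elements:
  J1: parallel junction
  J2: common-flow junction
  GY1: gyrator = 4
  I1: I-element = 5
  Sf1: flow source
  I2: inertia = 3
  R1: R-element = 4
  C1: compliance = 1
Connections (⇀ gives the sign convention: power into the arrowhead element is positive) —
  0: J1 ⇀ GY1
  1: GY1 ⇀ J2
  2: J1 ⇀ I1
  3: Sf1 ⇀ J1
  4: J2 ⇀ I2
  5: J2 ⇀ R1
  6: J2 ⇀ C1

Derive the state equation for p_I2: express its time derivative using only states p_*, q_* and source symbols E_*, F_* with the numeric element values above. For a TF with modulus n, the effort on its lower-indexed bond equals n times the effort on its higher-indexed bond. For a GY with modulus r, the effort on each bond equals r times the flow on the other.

dp_I2/dt = 4*F_Sf1 - 4*p_I1/5 - 4*p_I2/3 - q_C1

β3 stroke at Sf1  (Sf1 fixes flow; stroke at Sf1)
β2 stroke at I1  (I1: I, integral causality)
β0 stroke at J1  (only one effort-in slot at J1)
β1 stroke at J2  (GY1 both-in/both-out from 0)
β4 stroke at I2  (I2 integral (f out))
β5 stroke at J2  (J2: bond 4 brought flow, rest push out)
β6 stroke at J2  (1-jn J2 has f-setter on 4)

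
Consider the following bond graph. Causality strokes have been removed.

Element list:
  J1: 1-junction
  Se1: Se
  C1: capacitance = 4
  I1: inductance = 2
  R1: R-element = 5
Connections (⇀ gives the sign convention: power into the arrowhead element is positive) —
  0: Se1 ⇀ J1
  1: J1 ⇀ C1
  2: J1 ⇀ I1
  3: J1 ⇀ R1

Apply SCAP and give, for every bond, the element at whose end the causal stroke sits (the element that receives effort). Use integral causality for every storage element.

bond 0 →J1
bond 1 →J1
bond 2 →I1
bond 3 →J1

b0 stroke→J1  (Se1: effort source, stroke at far end)
b1 stroke→J1  (C1 integral (e out))
b2 stroke→I1  (I1 outputs flow p/I1)
b3 stroke→J1  (J1: bond 2 brought flow, rest push out)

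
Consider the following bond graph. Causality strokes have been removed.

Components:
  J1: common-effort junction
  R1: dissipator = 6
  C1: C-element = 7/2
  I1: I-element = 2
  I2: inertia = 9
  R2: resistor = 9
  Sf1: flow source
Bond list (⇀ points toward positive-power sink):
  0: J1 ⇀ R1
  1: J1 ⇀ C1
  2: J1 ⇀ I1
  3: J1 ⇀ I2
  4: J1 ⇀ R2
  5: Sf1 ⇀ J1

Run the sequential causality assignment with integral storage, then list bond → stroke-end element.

β0 stroke→R1
β1 stroke→J1
β2 stroke→I1
β3 stroke→I2
β4 stroke→R2
β5 stroke→Sf1

bond 5 stroke at Sf1  (source Sf1 imposes f)
bond 1 stroke at J1  (C1: C, integral causality)
bond 0 stroke at R1  (common-e at J1 fixed by 1)
bond 2 stroke at I1  (J1 effort already set via bond 1)
bond 3 stroke at I2  (J1 effort already set via bond 1)
bond 4 stroke at R2  (J1: bond 1 brought effort, rest push out)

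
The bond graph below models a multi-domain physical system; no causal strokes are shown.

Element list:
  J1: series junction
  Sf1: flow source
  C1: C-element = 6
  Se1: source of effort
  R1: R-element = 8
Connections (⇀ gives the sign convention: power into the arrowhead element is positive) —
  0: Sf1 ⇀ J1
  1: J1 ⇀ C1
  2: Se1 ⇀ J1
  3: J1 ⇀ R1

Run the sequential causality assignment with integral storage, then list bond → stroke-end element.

β0 →Sf1  (source Sf1 imposes f)
β2 →J1  (Se1 (Se) sets effort on bond)
β1 →J1  (common-f at J1 fixed by 0)
β3 →J1  (1-jn J1 has f-setter on 0)

b0 →Sf1
b1 →J1
b2 →J1
b3 →J1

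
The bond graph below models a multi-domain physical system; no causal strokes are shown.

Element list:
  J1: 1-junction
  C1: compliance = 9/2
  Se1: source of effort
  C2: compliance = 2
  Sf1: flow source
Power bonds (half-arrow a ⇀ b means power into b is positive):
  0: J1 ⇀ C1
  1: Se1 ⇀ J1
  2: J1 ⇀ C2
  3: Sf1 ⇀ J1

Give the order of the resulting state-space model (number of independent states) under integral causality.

2  (C1, C2 all integral)

bond 1 →J1  (Se1: effort source, stroke at far end)
bond 3 →Sf1  (Sf1 (Sf) sets flow on bond)
bond 0 →J1  (J1 flow already set via bond 3)
bond 2 →J1  (J1 flow already set via bond 3)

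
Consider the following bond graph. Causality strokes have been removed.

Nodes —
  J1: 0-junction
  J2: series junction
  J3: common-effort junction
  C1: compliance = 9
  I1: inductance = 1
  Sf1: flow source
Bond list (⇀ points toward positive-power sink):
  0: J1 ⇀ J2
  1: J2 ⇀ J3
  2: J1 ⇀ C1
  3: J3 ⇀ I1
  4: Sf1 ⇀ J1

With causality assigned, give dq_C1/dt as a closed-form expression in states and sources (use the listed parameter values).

dq_C1/dt = F_Sf1 - p_I1

β4 |Sf1  (Sf1 (Sf) sets flow on bond)
β2 |J1  (C1: C, integral causality)
β0 |J2  (0-jn J1 has e-setter on 2)
β1 |J3  (J2: last free bond brings flow in)
β3 |I1  (J3: bond 1 brought effort, rest push out)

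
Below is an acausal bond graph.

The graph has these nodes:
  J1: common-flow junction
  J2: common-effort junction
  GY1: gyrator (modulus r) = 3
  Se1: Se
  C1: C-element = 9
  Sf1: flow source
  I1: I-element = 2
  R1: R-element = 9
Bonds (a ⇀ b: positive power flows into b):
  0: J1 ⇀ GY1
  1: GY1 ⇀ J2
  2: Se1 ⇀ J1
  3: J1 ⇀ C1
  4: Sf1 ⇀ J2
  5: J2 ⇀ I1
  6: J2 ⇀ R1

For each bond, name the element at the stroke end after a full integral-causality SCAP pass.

#2 stroke→J1  (Se1: effort source, stroke at far end)
#4 stroke→Sf1  (source Sf1 imposes f)
#3 stroke→J1  (C1 outputs effort q/C1)
#0 stroke→GY1  (closing 1-jn rule on J1)
#1 stroke→GY1  (GY1: gyrator matches bond 0)
#5 stroke→I1  (I1 integral (f out))
#6 stroke→J2  (J2 needs exactly one e-in)

#0 stroke→GY1
#1 stroke→GY1
#2 stroke→J1
#3 stroke→J1
#4 stroke→Sf1
#5 stroke→I1
#6 stroke→J2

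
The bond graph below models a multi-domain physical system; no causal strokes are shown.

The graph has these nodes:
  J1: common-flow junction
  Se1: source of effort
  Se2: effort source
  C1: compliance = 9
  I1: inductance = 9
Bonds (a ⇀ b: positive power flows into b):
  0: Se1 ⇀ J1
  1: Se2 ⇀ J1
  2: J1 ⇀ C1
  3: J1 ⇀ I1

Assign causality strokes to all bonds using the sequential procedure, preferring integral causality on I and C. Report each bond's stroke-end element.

bond 0 →J1  (Se1 (Se) sets effort on bond)
bond 1 →J1  (Se2: effort source, stroke at far end)
bond 2 →J1  (prefer integral on C1)
bond 3 →I1  (only one flow-in slot at J1)

bond 0 |J1
bond 1 |J1
bond 2 |J1
bond 3 |I1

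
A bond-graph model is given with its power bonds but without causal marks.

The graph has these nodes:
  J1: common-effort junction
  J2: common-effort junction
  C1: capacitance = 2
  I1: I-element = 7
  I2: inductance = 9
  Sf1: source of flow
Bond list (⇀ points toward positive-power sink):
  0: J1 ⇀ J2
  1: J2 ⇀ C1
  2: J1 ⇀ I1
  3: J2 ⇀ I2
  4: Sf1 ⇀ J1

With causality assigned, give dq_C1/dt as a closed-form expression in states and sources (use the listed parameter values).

dq_C1/dt = F_Sf1 - p_I1/7 - p_I2/9

β4 stroke→Sf1  (Sf1 fixes flow; stroke at Sf1)
β1 stroke→J2  (C1 outputs effort q/C1)
β0 stroke→J1  (common-e at J2 fixed by 1)
β3 stroke→I2  (J2: bond 1 brought effort, rest push out)
β2 stroke→I1  (common-e at J1 fixed by 0)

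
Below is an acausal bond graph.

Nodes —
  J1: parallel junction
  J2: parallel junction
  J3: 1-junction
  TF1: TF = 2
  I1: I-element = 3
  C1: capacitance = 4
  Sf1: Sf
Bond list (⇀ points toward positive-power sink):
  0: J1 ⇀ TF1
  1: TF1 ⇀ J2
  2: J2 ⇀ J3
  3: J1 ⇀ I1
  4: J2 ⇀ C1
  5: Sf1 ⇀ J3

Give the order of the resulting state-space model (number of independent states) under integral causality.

2  (C1, I1 all integral)

b5 stroke→Sf1  (Sf1 (Sf) sets flow on bond)
b2 stroke→J3  (J3 flow already set via bond 5)
b3 stroke→I1  (I1: I, integral causality)
b0 stroke→J1  (only one effort-in slot at J1)
b1 stroke→TF1  (TF TF1: opposite of bond 0)
b4 stroke→J2  (J2: last free bond brings effort in)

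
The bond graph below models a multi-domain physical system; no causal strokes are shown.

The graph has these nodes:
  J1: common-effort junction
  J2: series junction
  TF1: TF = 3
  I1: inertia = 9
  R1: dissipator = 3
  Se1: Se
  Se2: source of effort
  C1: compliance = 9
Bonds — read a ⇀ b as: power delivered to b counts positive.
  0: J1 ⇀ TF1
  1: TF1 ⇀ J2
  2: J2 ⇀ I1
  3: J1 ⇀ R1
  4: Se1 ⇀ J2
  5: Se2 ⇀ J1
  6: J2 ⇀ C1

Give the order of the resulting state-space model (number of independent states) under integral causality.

β4 stroke→J2  (source Se1 imposes e)
β5 stroke→J1  (Se2 (Se) sets effort on bond)
β0 stroke→TF1  (J1: bond 5 brought effort, rest push out)
β3 stroke→R1  (J1 effort already set via bond 5)
β1 stroke→J2  (TF1 one-in-one-out from 0)
β2 stroke→I1  (I1 outputs flow p/I1)
β6 stroke→J2  (J2 flow already set via bond 2)

2  (C1, I1 all integral)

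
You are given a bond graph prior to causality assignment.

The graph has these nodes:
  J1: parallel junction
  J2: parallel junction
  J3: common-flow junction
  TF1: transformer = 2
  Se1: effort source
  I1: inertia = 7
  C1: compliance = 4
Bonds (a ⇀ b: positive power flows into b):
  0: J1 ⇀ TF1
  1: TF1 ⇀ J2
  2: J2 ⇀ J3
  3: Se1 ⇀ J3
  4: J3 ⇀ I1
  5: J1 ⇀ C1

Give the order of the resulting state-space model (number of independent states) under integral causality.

bond 3 stroke at J3  (Se1: effort source, stroke at far end)
bond 4 stroke at I1  (I1 integral (f out))
bond 2 stroke at J3  (J3: bond 4 brought flow, rest push out)
bond 1 stroke at J2  (J2: last free bond brings effort in)
bond 0 stroke at TF1  (TF1: transformer flips bond 1)
bond 5 stroke at J1  (J1: last free bond brings effort in)

2  (C1, I1 all integral)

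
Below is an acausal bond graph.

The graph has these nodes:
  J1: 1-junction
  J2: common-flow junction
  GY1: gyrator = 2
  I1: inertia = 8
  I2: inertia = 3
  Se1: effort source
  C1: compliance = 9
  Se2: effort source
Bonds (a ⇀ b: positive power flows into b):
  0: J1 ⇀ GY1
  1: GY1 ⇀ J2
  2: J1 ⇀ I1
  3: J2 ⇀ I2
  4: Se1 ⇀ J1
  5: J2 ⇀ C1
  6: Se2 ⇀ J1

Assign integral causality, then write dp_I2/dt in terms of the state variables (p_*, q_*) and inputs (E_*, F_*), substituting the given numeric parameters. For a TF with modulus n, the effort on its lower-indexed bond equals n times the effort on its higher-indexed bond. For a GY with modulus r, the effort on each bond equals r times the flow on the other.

dp_I2/dt = p_I1/4 - q_C1/9

bond 4 →J1  (Se1 (Se) sets effort on bond)
bond 6 →J1  (Se2: effort source, stroke at far end)
bond 2 →I1  (I1 outputs flow p/I1)
bond 0 →J1  (common-f at J1 fixed by 2)
bond 1 →J2  (GY GY1: same side as bond 0)
bond 3 →I2  (I2 integral (f out))
bond 5 →J2  (J2: bond 3 brought flow, rest push out)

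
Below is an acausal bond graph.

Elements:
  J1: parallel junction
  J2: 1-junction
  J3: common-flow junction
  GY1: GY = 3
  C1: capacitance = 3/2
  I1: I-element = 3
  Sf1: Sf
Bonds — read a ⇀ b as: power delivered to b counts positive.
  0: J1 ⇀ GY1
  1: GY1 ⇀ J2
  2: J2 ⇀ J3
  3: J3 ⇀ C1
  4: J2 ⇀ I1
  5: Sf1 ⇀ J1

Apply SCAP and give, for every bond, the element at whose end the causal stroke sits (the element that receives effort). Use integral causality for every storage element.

#0 |J1
#1 |J2
#2 |J2
#3 |J3
#4 |I1
#5 |Sf1

#5 stroke→Sf1  (Sf1: flow source, stroke at near end)
#0 stroke→J1  (closing 0-jn rule on J1)
#1 stroke→J2  (GY1 both-in/both-out from 0)
#3 stroke→J3  (C1: C, integral causality)
#2 stroke→J2  (J3 needs exactly one f-in)
#4 stroke→I1  (closing 1-jn rule on J2)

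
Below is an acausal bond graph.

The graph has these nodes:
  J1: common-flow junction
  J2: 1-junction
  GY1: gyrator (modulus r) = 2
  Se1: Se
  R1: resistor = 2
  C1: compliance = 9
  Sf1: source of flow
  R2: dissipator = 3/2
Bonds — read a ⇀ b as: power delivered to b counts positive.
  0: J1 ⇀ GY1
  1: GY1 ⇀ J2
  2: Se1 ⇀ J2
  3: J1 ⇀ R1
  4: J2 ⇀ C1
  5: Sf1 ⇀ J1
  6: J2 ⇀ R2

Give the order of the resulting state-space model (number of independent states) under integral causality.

1  (C1 all integral)

β2 →J2  (Se1 (Se) sets effort on bond)
β5 →Sf1  (Sf1 (Sf) sets flow on bond)
β0 →J1  (common-f at J1 fixed by 5)
β3 →J1  (J1 flow already set via bond 5)
β1 →J2  (GY1 both-in/both-out from 0)
β4 →J2  (prefer integral on C1)
β6 →R2  (J2: last free bond brings flow in)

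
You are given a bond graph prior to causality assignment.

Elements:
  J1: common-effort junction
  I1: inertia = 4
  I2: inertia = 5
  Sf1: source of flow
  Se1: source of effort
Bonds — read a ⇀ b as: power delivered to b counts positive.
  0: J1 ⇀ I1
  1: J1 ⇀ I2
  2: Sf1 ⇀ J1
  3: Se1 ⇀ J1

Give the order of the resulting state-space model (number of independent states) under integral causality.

b2 |Sf1  (Sf1 fixes flow; stroke at Sf1)
b3 |J1  (Se1 fixes effort; stroke away)
b0 |I1  (0-jn J1 has e-setter on 3)
b1 |I2  (J1: bond 3 brought effort, rest push out)

2  (I1, I2 all integral)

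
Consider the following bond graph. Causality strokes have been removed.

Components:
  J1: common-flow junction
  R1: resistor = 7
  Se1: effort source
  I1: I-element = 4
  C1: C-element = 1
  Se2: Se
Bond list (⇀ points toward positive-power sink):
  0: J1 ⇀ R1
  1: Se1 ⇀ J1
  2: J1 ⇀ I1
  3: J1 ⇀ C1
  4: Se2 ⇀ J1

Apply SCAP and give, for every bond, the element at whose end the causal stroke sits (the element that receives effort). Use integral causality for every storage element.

b0 |J1
b1 |J1
b2 |I1
b3 |J1
b4 |J1

β1 |J1  (Se1 (Se) sets effort on bond)
β4 |J1  (Se2: effort source, stroke at far end)
β2 |I1  (I1: I, integral causality)
β0 |J1  (common-f at J1 fixed by 2)
β3 |J1  (1-jn J1 has f-setter on 2)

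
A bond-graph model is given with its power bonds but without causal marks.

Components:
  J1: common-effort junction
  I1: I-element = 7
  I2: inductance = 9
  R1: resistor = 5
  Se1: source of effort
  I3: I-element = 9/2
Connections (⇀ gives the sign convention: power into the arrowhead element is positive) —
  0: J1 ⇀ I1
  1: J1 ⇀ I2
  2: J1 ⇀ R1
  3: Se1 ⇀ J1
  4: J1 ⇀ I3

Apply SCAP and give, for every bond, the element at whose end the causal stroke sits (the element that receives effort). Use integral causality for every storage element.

β3 |J1  (Se1 fixes effort; stroke away)
β0 |I1  (J1 effort already set via bond 3)
β1 |I2  (common-e at J1 fixed by 3)
β2 |R1  (J1 effort already set via bond 3)
β4 |I3  (common-e at J1 fixed by 3)

β0 stroke at I1
β1 stroke at I2
β2 stroke at R1
β3 stroke at J1
β4 stroke at I3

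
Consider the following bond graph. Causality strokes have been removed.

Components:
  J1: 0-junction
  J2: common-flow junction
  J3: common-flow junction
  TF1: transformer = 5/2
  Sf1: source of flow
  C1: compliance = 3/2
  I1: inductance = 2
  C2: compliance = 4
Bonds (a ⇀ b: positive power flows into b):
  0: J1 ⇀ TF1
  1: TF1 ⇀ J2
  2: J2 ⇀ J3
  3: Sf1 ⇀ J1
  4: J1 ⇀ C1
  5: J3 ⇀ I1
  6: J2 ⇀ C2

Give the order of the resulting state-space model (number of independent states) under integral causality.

b3 →Sf1  (source Sf1 imposes f)
b4 →J1  (C1 outputs effort q/C1)
b0 →TF1  (J1: bond 4 brought effort, rest push out)
b1 →J2  (through TF1, causality passes straight; one stroke at TF1)
b5 →I1  (I1 integral (f out))
b2 →J3  (J3: bond 5 brought flow, rest push out)
b6 →J2  (J2: bond 2 brought flow, rest push out)

3  (C1, C2, I1 all integral)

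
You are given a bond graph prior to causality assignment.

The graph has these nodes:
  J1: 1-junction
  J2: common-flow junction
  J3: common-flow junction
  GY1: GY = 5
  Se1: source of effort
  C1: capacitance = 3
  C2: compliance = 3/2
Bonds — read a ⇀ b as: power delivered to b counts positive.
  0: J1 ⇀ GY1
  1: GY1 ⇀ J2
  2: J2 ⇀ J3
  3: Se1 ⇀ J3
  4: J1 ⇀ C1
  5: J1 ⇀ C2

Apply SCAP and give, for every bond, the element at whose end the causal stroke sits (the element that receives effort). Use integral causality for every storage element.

#3 stroke at J3  (source Se1 imposes e)
#2 stroke at J2  (only one flow-in slot at J3)
#1 stroke at GY1  (closing 1-jn rule on J2)
#0 stroke at GY1  (GY1 both-in/both-out from 1)
#4 stroke at J1  (J1 flow already set via bond 0)
#5 stroke at J1  (1-jn J1 has f-setter on 0)

bond 0 →GY1
bond 1 →GY1
bond 2 →J2
bond 3 →J3
bond 4 →J1
bond 5 →J1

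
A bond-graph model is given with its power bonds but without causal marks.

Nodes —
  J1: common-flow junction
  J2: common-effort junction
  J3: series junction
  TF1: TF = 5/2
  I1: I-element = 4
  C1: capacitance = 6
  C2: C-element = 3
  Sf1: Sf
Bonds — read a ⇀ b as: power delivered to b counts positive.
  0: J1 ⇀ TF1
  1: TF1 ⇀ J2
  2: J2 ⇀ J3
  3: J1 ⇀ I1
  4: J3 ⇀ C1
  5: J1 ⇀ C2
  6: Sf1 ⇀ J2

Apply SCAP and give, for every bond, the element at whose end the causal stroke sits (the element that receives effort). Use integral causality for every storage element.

b0 →J1
b1 →TF1
b2 →J2
b3 →I1
b4 →J3
b5 →J1
b6 →Sf1

#6 stroke at Sf1  (Sf1 (Sf) sets flow on bond)
#3 stroke at I1  (prefer integral on I1)
#0 stroke at J1  (J1 flow already set via bond 3)
#5 stroke at J1  (J1: bond 3 brought flow, rest push out)
#1 stroke at TF1  (TF1: transformer flips bond 0)
#2 stroke at J2  (J2 needs exactly one e-in)
#4 stroke at J3  (J3 flow already set via bond 2)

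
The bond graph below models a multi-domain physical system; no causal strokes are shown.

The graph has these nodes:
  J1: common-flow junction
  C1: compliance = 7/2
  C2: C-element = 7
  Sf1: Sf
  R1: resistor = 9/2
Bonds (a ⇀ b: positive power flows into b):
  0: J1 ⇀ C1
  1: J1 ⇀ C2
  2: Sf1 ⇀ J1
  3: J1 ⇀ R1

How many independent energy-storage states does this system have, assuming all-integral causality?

2  (C1, C2 all integral)

β2 →Sf1  (Sf1: flow source, stroke at near end)
β0 →J1  (common-f at J1 fixed by 2)
β1 →J1  (J1: bond 2 brought flow, rest push out)
β3 →J1  (J1: bond 2 brought flow, rest push out)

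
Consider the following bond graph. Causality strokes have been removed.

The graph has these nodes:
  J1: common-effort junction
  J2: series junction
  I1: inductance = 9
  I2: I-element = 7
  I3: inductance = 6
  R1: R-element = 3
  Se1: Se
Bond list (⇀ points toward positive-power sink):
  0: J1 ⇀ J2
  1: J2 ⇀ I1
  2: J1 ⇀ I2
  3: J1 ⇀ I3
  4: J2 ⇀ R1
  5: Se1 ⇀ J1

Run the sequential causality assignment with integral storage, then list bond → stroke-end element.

b0 stroke at J2
b1 stroke at I1
b2 stroke at I2
b3 stroke at I3
b4 stroke at J2
b5 stroke at J1

β5 stroke at J1  (source Se1 imposes e)
β0 stroke at J2  (J1: bond 5 brought effort, rest push out)
β2 stroke at I2  (0-jn J1 has e-setter on 5)
β3 stroke at I3  (J1: bond 5 brought effort, rest push out)
β1 stroke at I1  (I1 outputs flow p/I1)
β4 stroke at J2  (J2: bond 1 brought flow, rest push out)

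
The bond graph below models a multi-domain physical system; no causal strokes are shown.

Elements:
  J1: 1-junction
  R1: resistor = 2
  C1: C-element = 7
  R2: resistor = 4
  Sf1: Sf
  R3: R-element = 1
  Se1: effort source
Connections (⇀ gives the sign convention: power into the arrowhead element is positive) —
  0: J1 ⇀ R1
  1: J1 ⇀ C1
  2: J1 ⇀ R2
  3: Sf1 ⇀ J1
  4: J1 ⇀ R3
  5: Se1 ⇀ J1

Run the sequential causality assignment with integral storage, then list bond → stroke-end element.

b3 stroke→Sf1  (source Sf1 imposes f)
b5 stroke→J1  (source Se1 imposes e)
b0 stroke→J1  (common-f at J1 fixed by 3)
b1 stroke→J1  (J1 flow already set via bond 3)
b2 stroke→J1  (1-jn J1 has f-setter on 3)
b4 stroke→J1  (J1: bond 3 brought flow, rest push out)

bond 0 stroke at J1
bond 1 stroke at J1
bond 2 stroke at J1
bond 3 stroke at Sf1
bond 4 stroke at J1
bond 5 stroke at J1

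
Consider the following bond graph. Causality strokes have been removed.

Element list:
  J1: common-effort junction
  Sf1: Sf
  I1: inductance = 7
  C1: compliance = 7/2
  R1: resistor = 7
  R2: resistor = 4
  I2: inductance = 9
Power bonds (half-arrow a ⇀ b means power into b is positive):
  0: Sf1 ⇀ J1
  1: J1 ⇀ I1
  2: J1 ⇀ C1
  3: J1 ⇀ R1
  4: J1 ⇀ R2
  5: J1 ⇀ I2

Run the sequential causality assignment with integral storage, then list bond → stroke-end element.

#0 stroke at Sf1  (Sf1 (Sf) sets flow on bond)
#1 stroke at I1  (I1 integral (f out))
#2 stroke at J1  (C1 outputs effort q/C1)
#3 stroke at R1  (common-e at J1 fixed by 2)
#4 stroke at R2  (J1 effort already set via bond 2)
#5 stroke at I2  (J1: bond 2 brought effort, rest push out)

#0 |Sf1
#1 |I1
#2 |J1
#3 |R1
#4 |R2
#5 |I2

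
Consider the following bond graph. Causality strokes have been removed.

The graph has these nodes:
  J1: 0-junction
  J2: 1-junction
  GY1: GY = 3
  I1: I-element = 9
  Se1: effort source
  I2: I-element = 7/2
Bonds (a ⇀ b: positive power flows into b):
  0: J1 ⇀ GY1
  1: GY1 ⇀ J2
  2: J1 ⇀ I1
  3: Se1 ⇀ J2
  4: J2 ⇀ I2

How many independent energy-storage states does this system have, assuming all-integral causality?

#3 |J2  (Se1 fixes effort; stroke away)
#2 |I1  (I1: I, integral causality)
#0 |J1  (J1: last free bond brings effort in)
#1 |J2  (GY1: gyrator matches bond 0)
#4 |I2  (closing 1-jn rule on J2)

2  (I1, I2 all integral)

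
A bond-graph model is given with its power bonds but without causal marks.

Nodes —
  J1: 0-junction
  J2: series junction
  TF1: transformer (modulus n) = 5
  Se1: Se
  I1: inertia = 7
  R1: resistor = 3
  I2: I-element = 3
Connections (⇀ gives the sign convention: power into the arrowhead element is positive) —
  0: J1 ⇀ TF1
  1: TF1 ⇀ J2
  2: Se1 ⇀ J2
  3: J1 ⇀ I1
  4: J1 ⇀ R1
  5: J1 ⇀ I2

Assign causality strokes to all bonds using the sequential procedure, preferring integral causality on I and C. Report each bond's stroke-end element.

bond 2 →J2  (Se1: effort source, stroke at far end)
bond 1 →TF1  (J2 needs exactly one f-in)
bond 0 →J1  (TF TF1: opposite of bond 1)
bond 3 →I1  (J1 effort already set via bond 0)
bond 4 →R1  (0-jn J1 has e-setter on 0)
bond 5 →I2  (0-jn J1 has e-setter on 0)

bond 0 stroke at J1
bond 1 stroke at TF1
bond 2 stroke at J2
bond 3 stroke at I1
bond 4 stroke at R1
bond 5 stroke at I2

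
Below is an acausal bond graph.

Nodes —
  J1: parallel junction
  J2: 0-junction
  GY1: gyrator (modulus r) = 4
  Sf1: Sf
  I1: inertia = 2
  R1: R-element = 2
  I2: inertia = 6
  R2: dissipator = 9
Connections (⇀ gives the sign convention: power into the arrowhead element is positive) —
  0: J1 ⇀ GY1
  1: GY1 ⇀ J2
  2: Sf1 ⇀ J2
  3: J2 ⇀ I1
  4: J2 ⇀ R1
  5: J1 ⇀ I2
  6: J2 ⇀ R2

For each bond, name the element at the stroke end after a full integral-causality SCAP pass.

bond 2 stroke at Sf1  (Sf1 fixes flow; stroke at Sf1)
bond 3 stroke at I1  (prefer integral on I1)
bond 5 stroke at I2  (I2: I, integral causality)
bond 0 stroke at J1  (J1 needs exactly one e-in)
bond 1 stroke at J2  (through GY1, causality inverts; strokes same side of GY1)
bond 4 stroke at R1  (J2 effort already set via bond 1)
bond 6 stroke at R2  (J2 effort already set via bond 1)

#0 stroke→J1
#1 stroke→J2
#2 stroke→Sf1
#3 stroke→I1
#4 stroke→R1
#5 stroke→I2
#6 stroke→R2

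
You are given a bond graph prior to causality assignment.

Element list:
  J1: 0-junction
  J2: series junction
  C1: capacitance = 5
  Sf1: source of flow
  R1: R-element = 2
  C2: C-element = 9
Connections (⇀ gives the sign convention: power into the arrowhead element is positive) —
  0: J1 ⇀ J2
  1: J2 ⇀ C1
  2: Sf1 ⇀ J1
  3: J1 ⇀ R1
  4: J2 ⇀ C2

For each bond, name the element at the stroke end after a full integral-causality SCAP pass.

b0 →J1
b1 →J2
b2 →Sf1
b3 →R1
b4 →J2

bond 2 |Sf1  (source Sf1 imposes f)
bond 1 |J2  (prefer integral on C1)
bond 4 |J2  (C2 integral (e out))
bond 0 |J1  (only one flow-in slot at J2)
bond 3 |R1  (0-jn J1 has e-setter on 0)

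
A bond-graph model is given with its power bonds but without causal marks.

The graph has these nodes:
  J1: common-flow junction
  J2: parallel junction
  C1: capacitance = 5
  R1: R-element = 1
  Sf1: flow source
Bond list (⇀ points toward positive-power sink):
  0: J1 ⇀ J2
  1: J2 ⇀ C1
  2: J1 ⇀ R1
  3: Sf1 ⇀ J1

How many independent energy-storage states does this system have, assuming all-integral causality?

#3 stroke at Sf1  (source Sf1 imposes f)
#0 stroke at J1  (1-jn J1 has f-setter on 3)
#2 stroke at J1  (J1: bond 3 brought flow, rest push out)
#1 stroke at J2  (closing 0-jn rule on J2)

1  (C1 all integral)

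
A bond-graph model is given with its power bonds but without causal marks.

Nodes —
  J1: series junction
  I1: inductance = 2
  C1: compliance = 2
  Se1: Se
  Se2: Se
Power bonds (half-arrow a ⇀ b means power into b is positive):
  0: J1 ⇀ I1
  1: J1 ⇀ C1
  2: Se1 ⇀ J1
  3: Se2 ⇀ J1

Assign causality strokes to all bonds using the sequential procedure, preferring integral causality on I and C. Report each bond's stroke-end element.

β2 |J1  (Se1 (Se) sets effort on bond)
β3 |J1  (Se2 (Se) sets effort on bond)
β0 |I1  (I1 outputs flow p/I1)
β1 |J1  (1-jn J1 has f-setter on 0)

β0 →I1
β1 →J1
β2 →J1
β3 →J1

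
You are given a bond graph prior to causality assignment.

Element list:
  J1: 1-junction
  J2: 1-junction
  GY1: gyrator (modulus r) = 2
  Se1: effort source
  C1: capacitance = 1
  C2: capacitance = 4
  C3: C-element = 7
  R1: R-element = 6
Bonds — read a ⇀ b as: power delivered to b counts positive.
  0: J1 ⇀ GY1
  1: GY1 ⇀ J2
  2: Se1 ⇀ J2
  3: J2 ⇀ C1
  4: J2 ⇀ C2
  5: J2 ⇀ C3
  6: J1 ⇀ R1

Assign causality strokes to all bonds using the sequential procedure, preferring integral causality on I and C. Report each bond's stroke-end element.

bond 2 |J2  (Se1 fixes effort; stroke away)
bond 3 |J2  (prefer integral on C1)
bond 4 |J2  (prefer integral on C2)
bond 5 |J2  (C3 outputs effort q/C3)
bond 1 |GY1  (closing 1-jn rule on J2)
bond 0 |GY1  (through GY1, causality inverts; strokes same side of GY1)
bond 6 |J1  (1-jn J1 has f-setter on 0)

β0 |GY1
β1 |GY1
β2 |J2
β3 |J2
β4 |J2
β5 |J2
β6 |J1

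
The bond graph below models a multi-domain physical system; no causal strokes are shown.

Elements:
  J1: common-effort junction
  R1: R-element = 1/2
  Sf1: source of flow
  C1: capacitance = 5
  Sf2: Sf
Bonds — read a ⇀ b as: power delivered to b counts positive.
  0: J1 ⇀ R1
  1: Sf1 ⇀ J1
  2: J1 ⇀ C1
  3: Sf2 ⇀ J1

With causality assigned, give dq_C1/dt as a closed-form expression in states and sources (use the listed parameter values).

dq_C1/dt = F_Sf1 + F_Sf2 - 2*q_C1/5

#1 →Sf1  (Sf1: flow source, stroke at near end)
#3 →Sf2  (source Sf2 imposes f)
#2 →J1  (prefer integral on C1)
#0 →R1  (J1 effort already set via bond 2)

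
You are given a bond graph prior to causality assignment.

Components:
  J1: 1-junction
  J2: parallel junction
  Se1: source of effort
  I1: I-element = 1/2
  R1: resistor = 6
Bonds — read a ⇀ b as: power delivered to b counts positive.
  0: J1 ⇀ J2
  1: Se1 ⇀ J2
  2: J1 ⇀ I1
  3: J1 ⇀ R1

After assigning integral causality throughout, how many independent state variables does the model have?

1  (I1 all integral)

β1 |J2  (Se1 fixes effort; stroke away)
β0 |J1  (common-e at J2 fixed by 1)
β2 |I1  (I1: I, integral causality)
β3 |J1  (common-f at J1 fixed by 2)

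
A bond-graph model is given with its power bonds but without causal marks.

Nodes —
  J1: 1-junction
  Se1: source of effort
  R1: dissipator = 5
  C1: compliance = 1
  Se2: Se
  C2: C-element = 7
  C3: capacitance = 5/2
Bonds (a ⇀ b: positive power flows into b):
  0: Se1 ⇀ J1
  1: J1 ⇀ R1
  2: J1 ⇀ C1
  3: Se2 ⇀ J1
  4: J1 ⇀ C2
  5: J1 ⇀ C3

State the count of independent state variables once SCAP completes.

3  (C1, C2, C3 all integral)

bond 0 →J1  (Se1: effort source, stroke at far end)
bond 3 →J1  (source Se2 imposes e)
bond 2 →J1  (C1: C, integral causality)
bond 4 →J1  (prefer integral on C2)
bond 5 →J1  (C3 integral (e out))
bond 1 →R1  (J1: last free bond brings flow in)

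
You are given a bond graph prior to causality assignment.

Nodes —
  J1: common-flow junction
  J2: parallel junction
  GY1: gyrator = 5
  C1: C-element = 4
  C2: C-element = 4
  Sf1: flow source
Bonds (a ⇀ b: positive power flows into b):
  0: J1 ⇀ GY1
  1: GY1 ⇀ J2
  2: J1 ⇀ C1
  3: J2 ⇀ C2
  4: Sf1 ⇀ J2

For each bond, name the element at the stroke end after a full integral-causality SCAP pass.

b4 →Sf1  (Sf1: flow source, stroke at near end)
b2 →J1  (C1 integral (e out))
b0 →GY1  (only one flow-in slot at J1)
b1 →GY1  (GY1: gyrator matches bond 0)
b3 →J2  (J2: last free bond brings effort in)

bond 0 →GY1
bond 1 →GY1
bond 2 →J1
bond 3 →J2
bond 4 →Sf1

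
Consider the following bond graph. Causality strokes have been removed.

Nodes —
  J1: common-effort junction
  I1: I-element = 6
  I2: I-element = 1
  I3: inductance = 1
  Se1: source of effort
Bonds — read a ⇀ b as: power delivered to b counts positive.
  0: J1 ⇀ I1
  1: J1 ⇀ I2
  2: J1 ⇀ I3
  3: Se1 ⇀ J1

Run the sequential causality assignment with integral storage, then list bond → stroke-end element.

bond 0 →I1
bond 1 →I2
bond 2 →I3
bond 3 →J1

#3 →J1  (source Se1 imposes e)
#0 →I1  (common-e at J1 fixed by 3)
#1 →I2  (common-e at J1 fixed by 3)
#2 →I3  (J1: bond 3 brought effort, rest push out)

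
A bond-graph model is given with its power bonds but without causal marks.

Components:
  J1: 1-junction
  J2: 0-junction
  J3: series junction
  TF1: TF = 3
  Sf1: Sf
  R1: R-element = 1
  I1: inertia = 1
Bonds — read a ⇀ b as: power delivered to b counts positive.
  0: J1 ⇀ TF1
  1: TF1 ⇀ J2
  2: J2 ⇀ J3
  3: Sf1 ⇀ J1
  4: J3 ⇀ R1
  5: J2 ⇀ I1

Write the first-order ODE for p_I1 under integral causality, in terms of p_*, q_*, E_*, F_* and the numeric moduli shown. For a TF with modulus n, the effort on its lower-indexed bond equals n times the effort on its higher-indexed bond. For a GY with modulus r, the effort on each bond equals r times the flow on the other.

dp_I1/dt = 3*F_Sf1 - p_I1

#3 |Sf1  (Sf1 fixes flow; stroke at Sf1)
#0 |J1  (J1 flow already set via bond 3)
#1 |TF1  (TF1: transformer flips bond 0)
#5 |I1  (I1 integral (f out))
#2 |J2  (closing 0-jn rule on J2)
#4 |J3  (1-jn J3 has f-setter on 2)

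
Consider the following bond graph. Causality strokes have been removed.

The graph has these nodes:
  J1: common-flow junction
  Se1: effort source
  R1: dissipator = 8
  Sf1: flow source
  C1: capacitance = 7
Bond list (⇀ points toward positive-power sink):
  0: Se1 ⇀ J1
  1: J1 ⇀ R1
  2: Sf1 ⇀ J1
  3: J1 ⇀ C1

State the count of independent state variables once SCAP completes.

bond 0 |J1  (Se1 (Se) sets effort on bond)
bond 2 |Sf1  (Sf1: flow source, stroke at near end)
bond 1 |J1  (common-f at J1 fixed by 2)
bond 3 |J1  (1-jn J1 has f-setter on 2)

1  (C1 all integral)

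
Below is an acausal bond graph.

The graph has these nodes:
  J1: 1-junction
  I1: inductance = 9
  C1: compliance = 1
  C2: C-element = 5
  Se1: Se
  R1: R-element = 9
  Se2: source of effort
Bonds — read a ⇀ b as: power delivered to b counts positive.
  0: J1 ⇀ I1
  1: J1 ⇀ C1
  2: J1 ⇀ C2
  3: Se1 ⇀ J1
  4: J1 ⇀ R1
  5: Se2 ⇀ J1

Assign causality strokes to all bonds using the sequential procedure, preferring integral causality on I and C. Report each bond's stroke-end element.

β0 |I1
β1 |J1
β2 |J1
β3 |J1
β4 |J1
β5 |J1

bond 3 stroke at J1  (Se1: effort source, stroke at far end)
bond 5 stroke at J1  (Se2: effort source, stroke at far end)
bond 0 stroke at I1  (I1 outputs flow p/I1)
bond 1 stroke at J1  (J1 flow already set via bond 0)
bond 2 stroke at J1  (common-f at J1 fixed by 0)
bond 4 stroke at J1  (common-f at J1 fixed by 0)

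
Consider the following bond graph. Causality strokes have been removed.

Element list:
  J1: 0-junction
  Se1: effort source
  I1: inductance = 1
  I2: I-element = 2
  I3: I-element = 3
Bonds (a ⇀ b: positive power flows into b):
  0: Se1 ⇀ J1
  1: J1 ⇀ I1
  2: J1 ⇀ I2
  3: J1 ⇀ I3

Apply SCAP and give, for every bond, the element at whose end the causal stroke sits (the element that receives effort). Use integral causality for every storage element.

bond 0 →J1
bond 1 →I1
bond 2 →I2
bond 3 →I3

β0 |J1  (source Se1 imposes e)
β1 |I1  (J1 effort already set via bond 0)
β2 |I2  (common-e at J1 fixed by 0)
β3 |I3  (J1 effort already set via bond 0)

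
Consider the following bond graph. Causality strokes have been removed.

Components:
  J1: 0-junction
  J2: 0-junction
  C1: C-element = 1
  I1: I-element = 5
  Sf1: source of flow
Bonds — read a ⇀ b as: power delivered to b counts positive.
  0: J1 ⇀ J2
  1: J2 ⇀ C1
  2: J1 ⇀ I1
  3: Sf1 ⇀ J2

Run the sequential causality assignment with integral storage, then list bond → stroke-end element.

b0 stroke at J1
b1 stroke at J2
b2 stroke at I1
b3 stroke at Sf1

bond 3 stroke at Sf1  (Sf1 fixes flow; stroke at Sf1)
bond 1 stroke at J2  (C1 integral (e out))
bond 0 stroke at J1  (common-e at J2 fixed by 1)
bond 2 stroke at I1  (0-jn J1 has e-setter on 0)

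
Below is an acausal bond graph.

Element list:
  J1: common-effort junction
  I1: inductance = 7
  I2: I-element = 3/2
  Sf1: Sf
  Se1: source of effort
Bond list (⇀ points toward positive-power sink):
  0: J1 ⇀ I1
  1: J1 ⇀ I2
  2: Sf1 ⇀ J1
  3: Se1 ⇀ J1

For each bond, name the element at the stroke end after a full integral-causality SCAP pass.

β0 |I1
β1 |I2
β2 |Sf1
β3 |J1

β2 stroke→Sf1  (Sf1: flow source, stroke at near end)
β3 stroke→J1  (source Se1 imposes e)
β0 stroke→I1  (common-e at J1 fixed by 3)
β1 stroke→I2  (J1 effort already set via bond 3)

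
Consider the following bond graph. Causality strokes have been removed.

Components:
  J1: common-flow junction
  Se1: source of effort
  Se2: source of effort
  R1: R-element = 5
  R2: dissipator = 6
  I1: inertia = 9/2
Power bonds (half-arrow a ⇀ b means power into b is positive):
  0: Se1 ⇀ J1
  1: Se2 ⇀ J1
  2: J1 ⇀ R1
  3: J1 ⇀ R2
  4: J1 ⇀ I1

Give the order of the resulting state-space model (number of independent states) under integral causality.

1  (I1 all integral)

β0 stroke→J1  (source Se1 imposes e)
β1 stroke→J1  (Se2 (Se) sets effort on bond)
β4 stroke→I1  (prefer integral on I1)
β2 stroke→J1  (common-f at J1 fixed by 4)
β3 stroke→J1  (J1: bond 4 brought flow, rest push out)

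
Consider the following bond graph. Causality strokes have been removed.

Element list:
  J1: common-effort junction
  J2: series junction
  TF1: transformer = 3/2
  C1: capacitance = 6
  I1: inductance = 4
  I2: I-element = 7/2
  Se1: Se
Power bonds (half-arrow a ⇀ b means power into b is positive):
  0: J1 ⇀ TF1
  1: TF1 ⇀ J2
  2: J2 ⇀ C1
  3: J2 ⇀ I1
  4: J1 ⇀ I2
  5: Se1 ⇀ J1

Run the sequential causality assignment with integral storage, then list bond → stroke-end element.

#5 stroke at J1  (source Se1 imposes e)
#0 stroke at TF1  (J1 effort already set via bond 5)
#4 stroke at I2  (0-jn J1 has e-setter on 5)
#1 stroke at J2  (through TF1, causality passes straight; one stroke at TF1)
#2 stroke at J2  (C1: C, integral causality)
#3 stroke at I1  (J2: last free bond brings flow in)

#0 →TF1
#1 →J2
#2 →J2
#3 →I1
#4 →I2
#5 →J1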